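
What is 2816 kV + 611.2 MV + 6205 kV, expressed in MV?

In MV:
  2816 kV = 2816 × 10^-3 MV = 2.816
  611.2 MV → 611.2
  6205 kV = 6205 × 10^-3 MV = 6.205
Sum: 2.816 + 611.2 + 6.205 = 620.221

620.221 MV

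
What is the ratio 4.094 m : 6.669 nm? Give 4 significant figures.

613900000

(4.094) / (6.669e-9) = 0.61389e9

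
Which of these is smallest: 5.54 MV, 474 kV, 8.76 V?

8.76 V

5.54 MV = 5540000 V
474 kV = 474000 V
8.76 V = 8.76 V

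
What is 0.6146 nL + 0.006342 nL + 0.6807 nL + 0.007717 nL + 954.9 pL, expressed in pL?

In pL:
  0.6146 nL = 0.6146 × 10³ pL = 614.6
  0.006342 nL = 0.006342 × 10³ pL = 6.342
  0.6807 nL = 0.6807 × 10³ pL = 680.7
  0.007717 nL = 0.007717 × 10³ pL = 7.717
  954.9 pL → 954.9
Sum: 614.6 + 6.342 + 680.7 + 7.717 + 954.9 = 2264.259

2264.259 pL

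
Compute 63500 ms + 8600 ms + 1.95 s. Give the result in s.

In s:
  63500 ms = 63500e-3 s = 63.5
  8600 ms = 8600e-3 s = 8.6
  1.95 s → 1.95
Sum: 63.5 + 8.6 + 1.95 = 74.05

74.05 s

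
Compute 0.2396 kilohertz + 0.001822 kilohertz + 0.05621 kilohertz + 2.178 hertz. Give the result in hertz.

In hertz:
  0.2396 kilohertz = 0.2396 × 10^3 hertz = 239.6
  0.001822 kilohertz = 0.001822 × 10^3 hertz = 1.822
  0.05621 kilohertz = 0.05621 × 10^3 hertz = 56.21
  2.178 hertz → 2.178
Sum: 239.6 + 1.822 + 56.21 + 2.178 = 299.81

299.81 hertz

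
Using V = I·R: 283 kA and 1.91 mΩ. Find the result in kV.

283 × 10³ × 1.91 × 10⁻³ = 540.53 V

0.54053 kV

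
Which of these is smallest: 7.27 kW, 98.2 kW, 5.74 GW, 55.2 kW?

7.27 kW = 7270 W
98.2 kW = 98200 W
5.74 GW = 5740000000 W
55.2 kW = 55200 W

7.27 kW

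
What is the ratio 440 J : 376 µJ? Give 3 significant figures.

(440) / (376e-6) = 1.17e6

1170000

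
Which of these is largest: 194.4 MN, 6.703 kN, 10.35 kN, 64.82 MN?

194.4 MN

194.4 MN = 194400000 N
6.703 kN = 6703 N
10.35 kN = 10350 N
64.82 MN = 64820000 N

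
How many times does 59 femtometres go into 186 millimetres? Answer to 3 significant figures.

(186e-3) / (59e-15) = 3.153e12

3150000000000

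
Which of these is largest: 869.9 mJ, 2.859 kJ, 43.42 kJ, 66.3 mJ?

869.9 mJ = 0.8699 J
2.859 kJ = 2859 J
43.42 kJ = 43420 J
66.3 mJ = 0.0663 J

43.42 kJ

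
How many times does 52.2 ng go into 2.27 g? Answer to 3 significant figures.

43500000

(2.27) / (52.2e-9) = 0.04349e9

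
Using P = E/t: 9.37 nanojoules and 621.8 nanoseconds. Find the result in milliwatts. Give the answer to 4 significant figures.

(9.37 × 10⁻⁹) / (621.8 × 10⁻⁹) = 0.0150692 W

15.07 milliwatts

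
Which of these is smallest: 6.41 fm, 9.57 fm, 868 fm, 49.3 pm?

6.41 fm

6.41 fm = 0.00000000000000641 m
9.57 fm = 0.00000000000000957 m
868 fm = 0.000000000000868 m
49.3 pm = 0.0000000000493 m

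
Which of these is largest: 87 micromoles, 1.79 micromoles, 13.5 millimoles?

13.5 millimoles

87 micromoles = 0.000087 moles
1.79 micromoles = 0.00000179 moles
13.5 millimoles = 0.0135 moles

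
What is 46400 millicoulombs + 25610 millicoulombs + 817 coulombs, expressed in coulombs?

In coulombs:
  46400 millicoulombs = 46400e-3 coulombs = 46.4
  25610 millicoulombs = 25610e-3 coulombs = 25.61
  817 coulombs → 817
Sum: 46.4 + 25.61 + 817 = 889.01

889.01 coulombs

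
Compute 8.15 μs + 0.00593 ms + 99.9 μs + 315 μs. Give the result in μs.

In μs:
  8.15 μs → 8.15
  0.00593 ms = 0.00593 × 10^3 μs = 5.93
  99.9 μs → 99.9
  315 μs → 315
Sum: 8.15 + 5.93 + 99.9 + 315 = 428.98

428.98 μs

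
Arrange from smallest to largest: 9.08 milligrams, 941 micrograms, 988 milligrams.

941 micrograms < 9.08 milligrams < 988 milligrams

9.08 milligrams = 0.00908 grams
941 micrograms = 0.000941 grams
988 milligrams = 0.988 grams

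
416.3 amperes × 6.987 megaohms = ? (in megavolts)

2908.6881 megavolts

416.3 × 6.987e6 = 2908.6881e6 V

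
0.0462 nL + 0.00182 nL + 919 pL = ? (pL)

In pL:
  0.0462 nL = 0.0462 × 10^3 pL = 46.2
  0.00182 nL = 0.00182 × 10^3 pL = 1.82
  919 pL → 919
Sum: 46.2 + 1.82 + 919 = 967.02

967.02 pL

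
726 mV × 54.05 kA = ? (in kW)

39.2403 kW

726 × 10⁻³ × 54.05 × 10³ = 39240.3 W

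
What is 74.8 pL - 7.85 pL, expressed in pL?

66.95 pL

In pL:
  74.8 pL → 74.8
  7.85 pL → 7.85
Difference: 74.8 - 7.85 = 66.95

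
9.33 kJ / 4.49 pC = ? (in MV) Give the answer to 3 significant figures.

(9.33 × 10³) / (4.49 × 10⁻¹²) = 2.078 × 10¹⁵ V

2080000000 MV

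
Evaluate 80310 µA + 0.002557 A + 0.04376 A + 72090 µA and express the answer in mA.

In mA:
  80310 µA = 80310e-3 mA = 80.31
  0.002557 A = 0.002557e3 mA = 2.557
  0.04376 A = 0.04376e3 mA = 43.76
  72090 µA = 72090e-3 mA = 72.09
Sum: 80.31 + 2.557 + 43.76 + 72.09 = 198.717

198.717 mA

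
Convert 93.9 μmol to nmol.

93900 nmol

micro = 10^-6, nano = 10^-9; factor is 10^3.
93.9 × 10^3 = 93900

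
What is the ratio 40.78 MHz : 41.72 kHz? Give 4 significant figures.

(40.78 × 10⁶) / (41.72 × 10³) = 0.97747 × 10³

977.5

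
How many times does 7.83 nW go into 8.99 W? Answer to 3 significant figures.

1150000000

(8.99) / (7.83e-9) = 1.148e9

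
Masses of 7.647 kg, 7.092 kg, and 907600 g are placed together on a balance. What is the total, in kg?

In kg:
  7.647 kg → 7.647
  7.092 kg → 7.092
  907600 g = 907600 × 10⁻³ kg = 907.6
Sum: 7.647 + 7.092 + 907.6 = 922.339

922.339 kg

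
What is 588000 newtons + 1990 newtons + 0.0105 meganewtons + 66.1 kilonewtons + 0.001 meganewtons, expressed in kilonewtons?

In kilonewtons:
  588000 newtons = 588000e-3 kilonewtons = 588
  1990 newtons = 1990e-3 kilonewtons = 1.99
  0.0105 meganewtons = 0.0105e3 kilonewtons = 10.5
  66.1 kilonewtons → 66.1
  0.001 meganewtons = 0.001e3 kilonewtons = 1
Sum: 588 + 1.99 + 10.5 + 66.1 + 1 = 667.59

667.59 kilonewtons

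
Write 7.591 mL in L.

0.007591 L

milli = 10⁻³, (no prefix) = 10⁰; factor is 10⁻³.
7.591 × 10⁻³ = 0.007591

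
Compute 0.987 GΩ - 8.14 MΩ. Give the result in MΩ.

978.86 MΩ

In MΩ:
  0.987 GΩ = 0.987 × 10³ MΩ = 987
  8.14 MΩ → 8.14
Difference: 987 - 8.14 = 978.86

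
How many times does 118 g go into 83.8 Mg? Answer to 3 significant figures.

710000

(83.8 × 10^6) / (118) = 0.7102 × 10^6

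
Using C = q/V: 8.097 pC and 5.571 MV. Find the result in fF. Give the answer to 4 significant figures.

0.001453 fF

(8.097e-12) / (5.571e6) = 1.45342e-18 F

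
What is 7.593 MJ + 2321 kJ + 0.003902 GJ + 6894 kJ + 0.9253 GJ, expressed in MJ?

946.01 MJ

In MJ:
  7.593 MJ → 7.593
  2321 kJ = 2321 × 10⁻³ MJ = 2.321
  0.003902 GJ = 0.003902 × 10³ MJ = 3.902
  6894 kJ = 6894 × 10⁻³ MJ = 6.894
  0.9253 GJ = 0.9253 × 10³ MJ = 925.3
Sum: 7.593 + 2.321 + 3.902 + 6.894 + 925.3 = 946.01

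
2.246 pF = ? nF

0.002246 nF

pico = 1e-12, nano = 1e-9; factor is 1e-3.
2.246 × 1e-3 = 0.002246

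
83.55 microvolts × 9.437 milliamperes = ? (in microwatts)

0.78846135 microwatts

83.55 × 10^-6 × 9.437 × 10^-3 = 788.46135 × 10^-9 W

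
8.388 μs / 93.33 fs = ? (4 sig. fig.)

(8.388 × 10^-6) / (93.33 × 10^-15) = 0.089875 × 10^9

89870000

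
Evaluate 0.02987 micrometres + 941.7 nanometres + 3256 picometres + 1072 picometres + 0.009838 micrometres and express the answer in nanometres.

In nanometres:
  0.02987 micrometres = 0.02987e3 nanometres = 29.87
  941.7 nanometres → 941.7
  3256 picometres = 3256e-3 nanometres = 3.256
  1072 picometres = 1072e-3 nanometres = 1.072
  0.009838 micrometres = 0.009838e3 nanometres = 9.838
Sum: 29.87 + 941.7 + 3.256 + 1.072 + 9.838 = 985.736

985.736 nanometres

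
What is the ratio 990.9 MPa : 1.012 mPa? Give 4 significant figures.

(990.9e6) / (1.012e-3) = 979.15e9

979200000000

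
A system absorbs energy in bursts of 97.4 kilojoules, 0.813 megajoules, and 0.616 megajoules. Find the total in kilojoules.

In kilojoules:
  97.4 kilojoules → 97.4
  0.813 megajoules = 0.813 × 10^3 kilojoules = 813
  0.616 megajoules = 0.616 × 10^3 kilojoules = 616
Sum: 97.4 + 813 + 616 = 1526.4

1526.4 kilojoules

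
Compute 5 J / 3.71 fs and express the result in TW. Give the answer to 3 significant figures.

(5) / (3.71 × 10^-15) = 1.3477 × 10^15 W

1350 TW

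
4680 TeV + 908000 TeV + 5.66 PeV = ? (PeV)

In PeV:
  4680 TeV = 4680 × 10^-3 PeV = 4.68
  908000 TeV = 908000 × 10^-3 PeV = 908
  5.66 PeV → 5.66
Sum: 4.68 + 908 + 5.66 = 918.34

918.34 PeV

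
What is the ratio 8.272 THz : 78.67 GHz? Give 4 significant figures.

105.1

(8.272e12) / (78.67e9) = 0.10515e3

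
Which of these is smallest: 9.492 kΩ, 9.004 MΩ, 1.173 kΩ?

1.173 kΩ

9.492 kΩ = 9492 Ω
9.004 MΩ = 9004000 Ω
1.173 kΩ = 1173 Ω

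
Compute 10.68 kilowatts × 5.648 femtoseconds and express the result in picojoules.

10.68e3 × 5.648e-15 = 60.32064e-12 J

60.32064 picojoules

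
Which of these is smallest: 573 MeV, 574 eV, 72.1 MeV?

574 eV

573 MeV = 573000000 eV
574 eV = 574 eV
72.1 MeV = 72100000 eV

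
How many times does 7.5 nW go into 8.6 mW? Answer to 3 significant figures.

1150000

(8.6 × 10^-3) / (7.5 × 10^-9) = 1.147 × 10^6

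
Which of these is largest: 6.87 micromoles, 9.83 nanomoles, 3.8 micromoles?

6.87 micromoles = 0.00000687 moles
9.83 nanomoles = 0.00000000983 moles
3.8 micromoles = 0.0000038 moles

6.87 micromoles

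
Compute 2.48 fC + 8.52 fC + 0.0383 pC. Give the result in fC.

In fC:
  2.48 fC → 2.48
  8.52 fC → 8.52
  0.0383 pC = 0.0383 × 10^3 fC = 38.3
Sum: 2.48 + 8.52 + 38.3 = 49.3

49.3 fC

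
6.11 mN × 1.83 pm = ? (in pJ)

0.0111813 pJ

6.11e-3 × 1.83e-12 = 11.1813e-15 J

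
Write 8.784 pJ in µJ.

pico = 10⁻¹², micro = 10⁻⁶; factor is 10⁻⁶.
8.784 × 10⁻⁶ = 0.000008784

0.000008784 µJ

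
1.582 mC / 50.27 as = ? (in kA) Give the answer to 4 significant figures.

(1.582e-3) / (50.27e-18) = 0.0314701e15 A

31470000000 kA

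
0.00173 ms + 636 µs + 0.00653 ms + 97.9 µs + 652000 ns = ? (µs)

In µs:
  0.00173 ms = 0.00173e3 µs = 1.73
  636 µs → 636
  0.00653 ms = 0.00653e3 µs = 6.53
  97.9 µs → 97.9
  652000 ns = 652000e-3 µs = 652
Sum: 1.73 + 636 + 6.53 + 97.9 + 652 = 1394.16

1394.16 µs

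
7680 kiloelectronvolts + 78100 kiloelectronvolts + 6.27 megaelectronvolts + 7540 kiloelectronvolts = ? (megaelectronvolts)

99.59 megaelectronvolts

In megaelectronvolts:
  7680 kiloelectronvolts = 7680e-3 megaelectronvolts = 7.68
  78100 kiloelectronvolts = 78100e-3 megaelectronvolts = 78.1
  6.27 megaelectronvolts → 6.27
  7540 kiloelectronvolts = 7540e-3 megaelectronvolts = 7.54
Sum: 7.68 + 78.1 + 6.27 + 7.54 = 99.59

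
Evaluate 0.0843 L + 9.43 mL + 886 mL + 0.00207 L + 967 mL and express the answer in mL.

In mL:
  0.0843 L = 0.0843 × 10³ mL = 84.3
  9.43 mL → 9.43
  886 mL → 886
  0.00207 L = 0.00207 × 10³ mL = 2.07
  967 mL → 967
Sum: 84.3 + 9.43 + 886 + 2.07 + 967 = 1948.8

1948.8 mL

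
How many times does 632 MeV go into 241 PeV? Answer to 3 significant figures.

381000000

(241 × 10^15) / (632 × 10^6) = 0.3813 × 10^9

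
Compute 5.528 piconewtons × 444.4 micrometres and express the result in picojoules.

0.0024566432 picojoules

5.528e-12 × 444.4e-6 = 2456.6432e-18 J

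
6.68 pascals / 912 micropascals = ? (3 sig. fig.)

(6.68) / (912 × 10^-6) = 0.007325 × 10^6

7320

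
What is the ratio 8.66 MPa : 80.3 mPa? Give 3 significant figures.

108000000

(8.66e6) / (80.3e-3) = 0.1078e9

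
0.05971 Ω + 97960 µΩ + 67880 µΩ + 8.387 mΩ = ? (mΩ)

233.937 mΩ

In mΩ:
  0.05971 Ω = 0.05971 × 10^3 mΩ = 59.71
  97960 µΩ = 97960 × 10^-3 mΩ = 97.96
  67880 µΩ = 67880 × 10^-3 mΩ = 67.88
  8.387 mΩ → 8.387
Sum: 59.71 + 97.96 + 67.88 + 8.387 = 233.937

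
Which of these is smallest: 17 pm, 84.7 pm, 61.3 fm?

17 pm = 0.000000000017 m
84.7 pm = 0.0000000000847 m
61.3 fm = 0.0000000000000613 m

61.3 fm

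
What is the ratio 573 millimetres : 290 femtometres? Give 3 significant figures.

1980000000000

(573 × 10^-3) / (290 × 10^-15) = 1.976 × 10^12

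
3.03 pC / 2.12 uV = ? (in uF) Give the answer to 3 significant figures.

(3.03e-12) / (2.12e-6) = 1.4292e-6 F

1.43 uF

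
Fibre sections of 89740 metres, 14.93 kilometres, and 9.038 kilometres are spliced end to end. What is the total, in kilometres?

In kilometres:
  89740 metres = 89740e-3 kilometres = 89.74
  14.93 kilometres → 14.93
  9.038 kilometres → 9.038
Sum: 89.74 + 14.93 + 9.038 = 113.708

113.708 kilometres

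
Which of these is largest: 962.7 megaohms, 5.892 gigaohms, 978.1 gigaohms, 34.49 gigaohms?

962.7 megaohms = 962700000 ohms
5.892 gigaohms = 5892000000 ohms
978.1 gigaohms = 978100000000 ohms
34.49 gigaohms = 34490000000 ohms

978.1 gigaohms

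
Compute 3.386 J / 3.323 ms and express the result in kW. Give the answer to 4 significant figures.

1.019 kW

(3.386) / (3.323e-3) = 1.01896e3 W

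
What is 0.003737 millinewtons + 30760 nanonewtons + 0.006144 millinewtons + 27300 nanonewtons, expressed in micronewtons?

67.941 micronewtons

In micronewtons:
  0.003737 millinewtons = 0.003737 × 10^3 micronewtons = 3.737
  30760 nanonewtons = 30760 × 10^-3 micronewtons = 30.76
  0.006144 millinewtons = 0.006144 × 10^3 micronewtons = 6.144
  27300 nanonewtons = 27300 × 10^-3 micronewtons = 27.3
Sum: 3.737 + 30.76 + 6.144 + 27.3 = 67.941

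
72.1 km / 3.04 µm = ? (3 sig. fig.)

(72.1 × 10³) / (3.04 × 10⁻⁶) = 23.72 × 10⁹

23700000000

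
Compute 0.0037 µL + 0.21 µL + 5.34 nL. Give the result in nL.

219.04 nL

In nL:
  0.0037 µL = 0.0037 × 10³ nL = 3.7
  0.21 µL = 0.21 × 10³ nL = 210
  5.34 nL → 5.34
Sum: 3.7 + 210 + 5.34 = 219.04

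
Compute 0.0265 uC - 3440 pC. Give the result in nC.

In nC:
  0.0265 uC = 0.0265 × 10³ nC = 26.5
  3440 pC = 3440 × 10⁻³ nC = 3.44
Difference: 26.5 - 3.44 = 23.06

23.06 nC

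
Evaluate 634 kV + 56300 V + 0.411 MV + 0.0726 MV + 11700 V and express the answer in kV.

In kV:
  634 kV → 634
  56300 V = 56300 × 10^-3 kV = 56.3
  0.411 MV = 0.411 × 10^3 kV = 411
  0.0726 MV = 0.0726 × 10^3 kV = 72.6
  11700 V = 11700 × 10^-3 kV = 11.7
Sum: 634 + 56.3 + 411 + 72.6 + 11.7 = 1185.6

1185.6 kV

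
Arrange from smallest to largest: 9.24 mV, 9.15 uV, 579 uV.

9.24 mV = 0.00924 V
9.15 uV = 0.00000915 V
579 uV = 0.000579 V

9.15 uV < 579 uV < 9.24 mV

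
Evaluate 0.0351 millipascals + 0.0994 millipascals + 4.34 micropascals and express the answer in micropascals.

138.84 micropascals

In micropascals:
  0.0351 millipascals = 0.0351 × 10^3 micropascals = 35.1
  0.0994 millipascals = 0.0994 × 10^3 micropascals = 99.4
  4.34 micropascals → 4.34
Sum: 35.1 + 99.4 + 4.34 = 138.84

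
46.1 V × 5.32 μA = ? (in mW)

46.1 × 5.32 × 10^-6 = 245.252 × 10^-6 W

0.245252 mW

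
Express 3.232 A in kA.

0.003232 kA

(no prefix) = 10⁰, kilo = 10³; factor is 10⁻³.
3.232 × 10⁻³ = 0.003232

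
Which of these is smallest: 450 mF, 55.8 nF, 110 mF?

55.8 nF

450 mF = 0.45 F
55.8 nF = 0.0000000558 F
110 mF = 0.11 F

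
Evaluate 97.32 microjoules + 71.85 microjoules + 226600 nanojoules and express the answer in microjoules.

395.77 microjoules

In microjoules:
  97.32 microjoules → 97.32
  71.85 microjoules → 71.85
  226600 nanojoules = 226600e-3 microjoules = 226.6
Sum: 97.32 + 71.85 + 226.6 = 395.77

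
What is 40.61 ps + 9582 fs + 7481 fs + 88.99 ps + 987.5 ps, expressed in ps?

In ps:
  40.61 ps → 40.61
  9582 fs = 9582 × 10⁻³ ps = 9.582
  7481 fs = 7481 × 10⁻³ ps = 7.481
  88.99 ps → 88.99
  987.5 ps → 987.5
Sum: 40.61 + 9.582 + 7.481 + 88.99 + 987.5 = 1134.163

1134.163 ps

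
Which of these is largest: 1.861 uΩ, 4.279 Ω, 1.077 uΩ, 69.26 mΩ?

4.279 Ω

1.861 uΩ = 0.000001861 Ω
4.279 Ω = 4.279 Ω
1.077 uΩ = 0.000001077 Ω
69.26 mΩ = 0.06926 Ω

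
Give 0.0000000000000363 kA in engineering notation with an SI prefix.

36.3 pA

= 36.3 × 10^-12 A; 10^-12 is pico.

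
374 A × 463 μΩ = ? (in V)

374 × 463 × 10^-6 = 173162 × 10^-6 V

0.173162 V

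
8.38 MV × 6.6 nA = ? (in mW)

8.38 × 10^6 × 6.6 × 10^-9 = 55.308 × 10^-3 W

55.308 mW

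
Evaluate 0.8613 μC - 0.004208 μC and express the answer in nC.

In nC:
  0.8613 μC = 0.8613e3 nC = 861.3
  0.004208 μC = 0.004208e3 nC = 4.208
Difference: 861.3 - 4.208 = 857.092

857.092 nC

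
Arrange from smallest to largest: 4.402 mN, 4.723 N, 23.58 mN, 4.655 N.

4.402 mN < 23.58 mN < 4.655 N < 4.723 N

4.402 mN = 0.004402 N
4.723 N = 4.723 N
23.58 mN = 0.02358 N
4.655 N = 4.655 N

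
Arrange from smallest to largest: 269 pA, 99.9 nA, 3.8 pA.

3.8 pA < 269 pA < 99.9 nA

269 pA = 0.000000000269 A
99.9 nA = 0.0000000999 A
3.8 pA = 0.0000000000038 A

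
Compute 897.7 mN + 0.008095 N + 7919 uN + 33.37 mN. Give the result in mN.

947.084 mN

In mN:
  897.7 mN → 897.7
  0.008095 N = 0.008095 × 10³ mN = 8.095
  7919 uN = 7919 × 10⁻³ mN = 7.919
  33.37 mN → 33.37
Sum: 897.7 + 8.095 + 7.919 + 33.37 = 947.084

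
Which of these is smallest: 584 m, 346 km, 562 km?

584 m = 584 m
346 km = 346000 m
562 km = 562000 m

584 m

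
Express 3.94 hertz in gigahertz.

(no prefix) = 10⁰, giga = 10⁹; factor is 10⁻⁹.
3.94 × 10⁻⁹ = 0.00000000394

0.00000000394 gigahertz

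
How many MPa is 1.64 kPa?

kilo = 10^3, mega = 10^6; factor is 10^-3.
1.64 × 10^-3 = 0.00164

0.00164 MPa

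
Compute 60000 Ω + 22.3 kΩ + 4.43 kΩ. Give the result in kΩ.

86.73 kΩ

In kΩ:
  60000 Ω = 60000e-3 kΩ = 60
  22.3 kΩ → 22.3
  4.43 kΩ → 4.43
Sum: 60 + 22.3 + 4.43 = 86.73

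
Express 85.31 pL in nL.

0.08531 nL

pico = 10⁻¹², nano = 10⁻⁹; factor is 10⁻³.
85.31 × 10⁻³ = 0.08531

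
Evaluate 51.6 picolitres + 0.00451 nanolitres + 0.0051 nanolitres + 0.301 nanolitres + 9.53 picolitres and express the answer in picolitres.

In picolitres:
  51.6 picolitres → 51.6
  0.00451 nanolitres = 0.00451e3 picolitres = 4.51
  0.0051 nanolitres = 0.0051e3 picolitres = 5.1
  0.301 nanolitres = 0.301e3 picolitres = 301
  9.53 picolitres → 9.53
Sum: 51.6 + 4.51 + 5.1 + 301 + 9.53 = 371.74

371.74 picolitres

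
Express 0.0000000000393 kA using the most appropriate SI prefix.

39.3 nA

= 39.3 × 10^-9 A; 10^-9 is nano.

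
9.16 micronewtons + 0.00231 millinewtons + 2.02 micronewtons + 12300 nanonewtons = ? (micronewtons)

In micronewtons:
  9.16 micronewtons → 9.16
  0.00231 millinewtons = 0.00231 × 10³ micronewtons = 2.31
  2.02 micronewtons → 2.02
  12300 nanonewtons = 12300 × 10⁻³ micronewtons = 12.3
Sum: 9.16 + 2.31 + 2.02 + 12.3 = 25.79

25.79 micronewtons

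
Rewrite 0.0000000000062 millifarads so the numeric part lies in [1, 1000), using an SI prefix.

6.2 femtofarads

= 6.2 × 10⁻¹⁵ farads; 10⁻¹⁵ is femto.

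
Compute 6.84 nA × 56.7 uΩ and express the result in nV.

0.000387828 nV

6.84 × 10^-9 × 56.7 × 10^-6 = 387.828 × 10^-15 V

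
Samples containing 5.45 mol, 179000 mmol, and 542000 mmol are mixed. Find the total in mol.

In mol:
  5.45 mol → 5.45
  179000 mmol = 179000 × 10⁻³ mol = 179
  542000 mmol = 542000 × 10⁻³ mol = 542
Sum: 5.45 + 179 + 542 = 726.45

726.45 mol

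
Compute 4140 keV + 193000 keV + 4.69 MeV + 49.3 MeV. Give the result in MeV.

251.13 MeV

In MeV:
  4140 keV = 4140 × 10⁻³ MeV = 4.14
  193000 keV = 193000 × 10⁻³ MeV = 193
  4.69 MeV → 4.69
  49.3 MeV → 49.3
Sum: 4.14 + 193 + 4.69 + 49.3 = 251.13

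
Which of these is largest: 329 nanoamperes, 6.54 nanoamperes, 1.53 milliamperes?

1.53 milliamperes

329 nanoamperes = 0.000000329 amperes
6.54 nanoamperes = 0.00000000654 amperes
1.53 milliamperes = 0.00153 amperes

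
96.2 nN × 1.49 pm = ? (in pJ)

0.000000143338 pJ

96.2 × 10⁻⁹ × 1.49 × 10⁻¹² = 143.338 × 10⁻²¹ J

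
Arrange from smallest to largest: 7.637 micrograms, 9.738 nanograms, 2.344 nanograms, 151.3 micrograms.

2.344 nanograms < 9.738 nanograms < 7.637 micrograms < 151.3 micrograms

7.637 micrograms = 0.000007637 grams
9.738 nanograms = 0.000000009738 grams
2.344 nanograms = 0.000000002344 grams
151.3 micrograms = 0.0001513 grams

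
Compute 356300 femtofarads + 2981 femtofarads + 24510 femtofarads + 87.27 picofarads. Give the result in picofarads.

471.061 picofarads

In picofarads:
  356300 femtofarads = 356300e-3 picofarads = 356.3
  2981 femtofarads = 2981e-3 picofarads = 2.981
  24510 femtofarads = 24510e-3 picofarads = 24.51
  87.27 picofarads → 87.27
Sum: 356.3 + 2.981 + 24.51 + 87.27 = 471.061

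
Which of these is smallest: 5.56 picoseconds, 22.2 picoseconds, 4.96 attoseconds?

5.56 picoseconds = 0.00000000000556 seconds
22.2 picoseconds = 0.0000000000222 seconds
4.96 attoseconds = 0.00000000000000000496 seconds

4.96 attoseconds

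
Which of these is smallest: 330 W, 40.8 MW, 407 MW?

330 W

330 W = 330 W
40.8 MW = 40800000 W
407 MW = 407000000 W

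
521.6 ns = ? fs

521600000 fs

nano = 10^-9, femto = 10^-15; factor is 10^6.
521.6 × 10^6 = 521600000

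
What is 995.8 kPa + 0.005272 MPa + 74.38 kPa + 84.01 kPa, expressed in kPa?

In kPa:
  995.8 kPa → 995.8
  0.005272 MPa = 0.005272 × 10³ kPa = 5.272
  74.38 kPa → 74.38
  84.01 kPa → 84.01
Sum: 995.8 + 5.272 + 74.38 + 84.01 = 1159.462

1159.462 kPa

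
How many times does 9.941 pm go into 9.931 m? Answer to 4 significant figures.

999000000000

(9.931) / (9.941 × 10^-12) = 0.99899 × 10^12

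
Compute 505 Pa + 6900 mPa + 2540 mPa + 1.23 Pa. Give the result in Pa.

515.67 Pa

In Pa:
  505 Pa → 505
  6900 mPa = 6900e-3 Pa = 6.9
  2540 mPa = 2540e-3 Pa = 2.54
  1.23 Pa → 1.23
Sum: 505 + 6.9 + 2.54 + 1.23 = 515.67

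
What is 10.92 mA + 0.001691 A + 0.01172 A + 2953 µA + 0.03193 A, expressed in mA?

59.214 mA

In mA:
  10.92 mA → 10.92
  0.001691 A = 0.001691e3 mA = 1.691
  0.01172 A = 0.01172e3 mA = 11.72
  2953 µA = 2953e-3 mA = 2.953
  0.03193 A = 0.03193e3 mA = 31.93
Sum: 10.92 + 1.691 + 11.72 + 2.953 + 31.93 = 59.214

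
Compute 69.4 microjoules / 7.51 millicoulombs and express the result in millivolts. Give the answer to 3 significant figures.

(69.4e-6) / (7.51e-3) = 9.241e-3 V

9.24 millivolts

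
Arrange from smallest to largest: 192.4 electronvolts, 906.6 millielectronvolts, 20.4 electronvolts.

192.4 electronvolts = 192.4 electronvolts
906.6 millielectronvolts = 0.9066 electronvolts
20.4 electronvolts = 20.4 electronvolts

906.6 millielectronvolts < 20.4 electronvolts < 192.4 electronvolts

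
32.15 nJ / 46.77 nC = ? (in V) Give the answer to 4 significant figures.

0.6874 V

(32.15e-9) / (46.77e-9) = 0.687406 V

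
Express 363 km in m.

kilo = 10^3, (no prefix) = 10^0; factor is 10^3.
363 × 10^3 = 363000

363000 m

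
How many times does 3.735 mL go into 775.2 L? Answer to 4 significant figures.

(775.2) / (3.735 × 10^-3) = 207.55 × 10^3

207600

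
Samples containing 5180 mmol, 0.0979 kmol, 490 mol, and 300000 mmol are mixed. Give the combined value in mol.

In mol:
  5180 mmol = 5180 × 10⁻³ mol = 5.18
  0.0979 kmol = 0.0979 × 10³ mol = 97.9
  490 mol → 490
  300000 mmol = 300000 × 10⁻³ mol = 300
Sum: 5.18 + 97.9 + 490 + 300 = 893.08

893.08 mol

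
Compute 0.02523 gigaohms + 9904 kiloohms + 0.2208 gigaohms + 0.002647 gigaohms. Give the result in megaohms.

258.581 megaohms

In megaohms:
  0.02523 gigaohms = 0.02523e3 megaohms = 25.23
  9904 kiloohms = 9904e-3 megaohms = 9.904
  0.2208 gigaohms = 0.2208e3 megaohms = 220.8
  0.002647 gigaohms = 0.002647e3 megaohms = 2.647
Sum: 25.23 + 9.904 + 220.8 + 2.647 = 258.581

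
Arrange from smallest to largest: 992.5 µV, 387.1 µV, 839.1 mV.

992.5 µV = 0.0009925 V
387.1 µV = 0.0003871 V
839.1 mV = 0.8391 V

387.1 µV < 992.5 µV < 839.1 mV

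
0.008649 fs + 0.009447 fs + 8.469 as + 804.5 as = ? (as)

In as:
  0.008649 fs = 0.008649e3 as = 8.649
  0.009447 fs = 0.009447e3 as = 9.447
  8.469 as → 8.469
  804.5 as → 804.5
Sum: 8.649 + 9.447 + 8.469 + 804.5 = 831.065

831.065 as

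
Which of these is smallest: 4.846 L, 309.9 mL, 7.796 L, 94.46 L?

4.846 L = 4.846 L
309.9 mL = 0.3099 L
7.796 L = 7.796 L
94.46 L = 94.46 L

309.9 mL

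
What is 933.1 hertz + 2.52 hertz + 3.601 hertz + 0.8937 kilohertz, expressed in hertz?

1832.921 hertz

In hertz:
  933.1 hertz → 933.1
  2.52 hertz → 2.52
  3.601 hertz → 3.601
  0.8937 kilohertz = 0.8937 × 10^3 hertz = 893.7
Sum: 933.1 + 2.52 + 3.601 + 893.7 = 1832.921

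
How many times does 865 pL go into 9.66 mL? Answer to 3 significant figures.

11200000

(9.66 × 10⁻³) / (865 × 10⁻¹²) = 0.01117 × 10⁹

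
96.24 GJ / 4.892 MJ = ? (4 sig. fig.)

19670

(96.24 × 10^9) / (4.892 × 10^6) = 19.673 × 10^3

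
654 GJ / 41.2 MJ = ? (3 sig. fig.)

(654 × 10⁹) / (41.2 × 10⁶) = 15.87 × 10³

15900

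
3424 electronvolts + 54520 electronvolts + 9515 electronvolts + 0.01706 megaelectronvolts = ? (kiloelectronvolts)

In kiloelectronvolts:
  3424 electronvolts = 3424e-3 kiloelectronvolts = 3.424
  54520 electronvolts = 54520e-3 kiloelectronvolts = 54.52
  9515 electronvolts = 9515e-3 kiloelectronvolts = 9.515
  0.01706 megaelectronvolts = 0.01706e3 kiloelectronvolts = 17.06
Sum: 3.424 + 54.52 + 9.515 + 17.06 = 84.519

84.519 kiloelectronvolts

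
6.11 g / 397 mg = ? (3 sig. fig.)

(6.11) / (397 × 10⁻³) = 0.01539 × 10³

15.4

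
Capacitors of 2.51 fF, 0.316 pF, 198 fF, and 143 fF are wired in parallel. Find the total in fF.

In fF:
  2.51 fF → 2.51
  0.316 pF = 0.316e3 fF = 316
  198 fF → 198
  143 fF → 143
Sum: 2.51 + 316 + 198 + 143 = 659.51

659.51 fF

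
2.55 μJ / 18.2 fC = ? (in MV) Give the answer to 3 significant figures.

140 MV

(2.55 × 10⁻⁶) / (18.2 × 10⁻¹⁵) = 0.14011 × 10⁹ V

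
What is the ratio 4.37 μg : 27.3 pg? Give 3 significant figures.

160000

(4.37 × 10⁻⁶) / (27.3 × 10⁻¹²) = 0.1601 × 10⁶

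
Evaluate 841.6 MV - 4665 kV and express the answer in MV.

836.935 MV

In MV:
  841.6 MV → 841.6
  4665 kV = 4665e-3 MV = 4.665
Difference: 841.6 - 4.665 = 836.935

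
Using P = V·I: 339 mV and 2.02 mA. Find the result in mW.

0.68478 mW

339 × 10^-3 × 2.02 × 10^-3 = 684.78 × 10^-6 W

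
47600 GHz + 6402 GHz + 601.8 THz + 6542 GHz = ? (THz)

662.344 THz

In THz:
  47600 GHz = 47600e-3 THz = 47.6
  6402 GHz = 6402e-3 THz = 6.402
  601.8 THz → 601.8
  6542 GHz = 6542e-3 THz = 6.542
Sum: 47.6 + 6.402 + 601.8 + 6.542 = 662.344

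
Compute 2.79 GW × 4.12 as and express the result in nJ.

11.4948 nJ

2.79 × 10⁹ × 4.12 × 10⁻¹⁸ = 11.4948 × 10⁻⁹ J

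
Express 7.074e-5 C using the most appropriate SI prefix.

= 70.74e-6 C; 1e-6 is micro.

70.74 µC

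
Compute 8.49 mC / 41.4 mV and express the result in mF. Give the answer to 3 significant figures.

205 mF

(8.49 × 10⁻³) / (41.4 × 10⁻³) = 0.20507 F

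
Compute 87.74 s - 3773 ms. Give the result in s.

In s:
  87.74 s → 87.74
  3773 ms = 3773 × 10⁻³ s = 3.773
Difference: 87.74 - 3.773 = 83.967

83.967 s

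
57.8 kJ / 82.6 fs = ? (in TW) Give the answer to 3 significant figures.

(57.8e3) / (82.6e-15) = 0.69976e18 W

700000 TW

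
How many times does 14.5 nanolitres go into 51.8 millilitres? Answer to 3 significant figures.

(51.8 × 10⁻³) / (14.5 × 10⁻⁹) = 3.572 × 10⁶

3570000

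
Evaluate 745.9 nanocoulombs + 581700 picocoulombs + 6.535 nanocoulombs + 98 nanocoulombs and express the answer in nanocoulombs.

In nanocoulombs:
  745.9 nanocoulombs → 745.9
  581700 picocoulombs = 581700 × 10^-3 nanocoulombs = 581.7
  6.535 nanocoulombs → 6.535
  98 nanocoulombs → 98
Sum: 745.9 + 581.7 + 6.535 + 98 = 1432.135

1432.135 nanocoulombs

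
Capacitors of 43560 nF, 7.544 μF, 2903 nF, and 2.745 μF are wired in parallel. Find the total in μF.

In μF:
  43560 nF = 43560 × 10^-3 μF = 43.56
  7.544 μF → 7.544
  2903 nF = 2903 × 10^-3 μF = 2.903
  2.745 μF → 2.745
Sum: 43.56 + 7.544 + 2.903 + 2.745 = 56.752

56.752 μF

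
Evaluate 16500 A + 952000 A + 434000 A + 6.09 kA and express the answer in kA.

1408.59 kA

In kA:
  16500 A = 16500e-3 kA = 16.5
  952000 A = 952000e-3 kA = 952
  434000 A = 434000e-3 kA = 434
  6.09 kA → 6.09
Sum: 16.5 + 952 + 434 + 6.09 = 1408.59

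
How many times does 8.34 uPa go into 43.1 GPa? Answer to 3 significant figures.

5170000000000000

(43.1 × 10^9) / (8.34 × 10^-6) = 5.168 × 10^15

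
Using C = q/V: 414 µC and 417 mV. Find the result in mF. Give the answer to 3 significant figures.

0.993 mF

(414 × 10⁻⁶) / (417 × 10⁻³) = 0.99281 × 10⁻³ F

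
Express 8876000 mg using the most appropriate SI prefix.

= 8.876 × 10³ g; 10³ is kilo.

8.876 kg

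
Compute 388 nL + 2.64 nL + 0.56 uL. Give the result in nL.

950.64 nL

In nL:
  388 nL → 388
  2.64 nL → 2.64
  0.56 uL = 0.56 × 10^3 nL = 560
Sum: 388 + 2.64 + 560 = 950.64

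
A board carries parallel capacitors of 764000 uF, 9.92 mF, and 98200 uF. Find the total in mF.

In mF:
  764000 uF = 764000 × 10^-3 mF = 764
  9.92 mF → 9.92
  98200 uF = 98200 × 10^-3 mF = 98.2
Sum: 764 + 9.92 + 98.2 = 872.12

872.12 mF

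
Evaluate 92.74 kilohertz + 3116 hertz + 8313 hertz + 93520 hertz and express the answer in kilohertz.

197.689 kilohertz

In kilohertz:
  92.74 kilohertz → 92.74
  3116 hertz = 3116e-3 kilohertz = 3.116
  8313 hertz = 8313e-3 kilohertz = 8.313
  93520 hertz = 93520e-3 kilohertz = 93.52
Sum: 92.74 + 3.116 + 8.313 + 93.52 = 197.689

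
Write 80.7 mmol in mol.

milli = 1e-3, (no prefix) = 1e0; factor is 1e-3.
80.7 × 1e-3 = 0.0807

0.0807 mol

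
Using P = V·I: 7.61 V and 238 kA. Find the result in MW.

7.61 × 238 × 10^3 = 1811.18 × 10^3 W

1.81118 MW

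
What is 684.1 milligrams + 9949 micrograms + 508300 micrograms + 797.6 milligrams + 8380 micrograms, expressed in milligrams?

2008.329 milligrams

In milligrams:
  684.1 milligrams → 684.1
  9949 micrograms = 9949 × 10⁻³ milligrams = 9.949
  508300 micrograms = 508300 × 10⁻³ milligrams = 508.3
  797.6 milligrams → 797.6
  8380 micrograms = 8380 × 10⁻³ milligrams = 8.38
Sum: 684.1 + 9.949 + 508.3 + 797.6 + 8.38 = 2008.329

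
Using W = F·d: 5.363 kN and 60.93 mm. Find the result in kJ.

5.363 × 10^3 × 60.93 × 10^-3 = 326.76759 J

0.32676759 kJ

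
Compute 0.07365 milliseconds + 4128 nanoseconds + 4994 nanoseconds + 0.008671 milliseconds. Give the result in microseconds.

91.443 microseconds

In microseconds:
  0.07365 milliseconds = 0.07365 × 10³ microseconds = 73.65
  4128 nanoseconds = 4128 × 10⁻³ microseconds = 4.128
  4994 nanoseconds = 4994 × 10⁻³ microseconds = 4.994
  0.008671 milliseconds = 0.008671 × 10³ microseconds = 8.671
Sum: 73.65 + 4.128 + 4.994 + 8.671 = 91.443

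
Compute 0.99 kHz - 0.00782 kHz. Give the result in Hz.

In Hz:
  0.99 kHz = 0.99e3 Hz = 990
  0.00782 kHz = 0.00782e3 Hz = 7.82
Difference: 990 - 7.82 = 982.18

982.18 Hz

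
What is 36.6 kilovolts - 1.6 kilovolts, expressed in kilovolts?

In kilovolts:
  36.6 kilovolts → 36.6
  1.6 kilovolts → 1.6
Difference: 36.6 - 1.6 = 35

35 kilovolts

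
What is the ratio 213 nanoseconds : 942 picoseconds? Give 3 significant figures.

226

(213 × 10^-9) / (942 × 10^-12) = 0.2261 × 10^3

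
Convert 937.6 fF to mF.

femto = 1e-15, milli = 1e-3; factor is 1e-12.
937.6 × 1e-12 = 0.0000000009376

0.0000000009376 mF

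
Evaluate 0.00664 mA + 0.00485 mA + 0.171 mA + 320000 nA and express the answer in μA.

502.49 μA

In μA:
  0.00664 mA = 0.00664e3 μA = 6.64
  0.00485 mA = 0.00485e3 μA = 4.85
  0.171 mA = 0.171e3 μA = 171
  320000 nA = 320000e-3 μA = 320
Sum: 6.64 + 4.85 + 171 + 320 = 502.49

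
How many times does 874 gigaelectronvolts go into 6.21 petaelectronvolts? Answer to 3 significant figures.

(6.21e15) / (874e9) = 0.007105e6

7110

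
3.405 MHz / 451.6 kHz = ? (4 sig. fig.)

(3.405 × 10^6) / (451.6 × 10^3) = 0.0075399 × 10^3

7.540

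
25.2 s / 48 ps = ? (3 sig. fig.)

(25.2) / (48 × 10^-12) = 0.525 × 10^12

525000000000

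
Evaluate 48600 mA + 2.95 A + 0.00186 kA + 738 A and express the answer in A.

791.41 A

In A:
  48600 mA = 48600 × 10⁻³ A = 48.6
  2.95 A → 2.95
  0.00186 kA = 0.00186 × 10³ A = 1.86
  738 A → 738
Sum: 48.6 + 2.95 + 1.86 + 738 = 791.41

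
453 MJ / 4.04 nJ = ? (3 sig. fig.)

112000000000000000

(453 × 10^6) / (4.04 × 10^-9) = 112.1 × 10^15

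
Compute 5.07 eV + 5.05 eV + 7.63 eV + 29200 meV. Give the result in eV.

In eV:
  5.07 eV → 5.07
  5.05 eV → 5.05
  7.63 eV → 7.63
  29200 meV = 29200e-3 eV = 29.2
Sum: 5.07 + 5.05 + 7.63 + 29.2 = 46.95

46.95 eV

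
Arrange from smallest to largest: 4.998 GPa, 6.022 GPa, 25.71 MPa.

25.71 MPa < 4.998 GPa < 6.022 GPa

4.998 GPa = 4998000000 Pa
6.022 GPa = 6022000000 Pa
25.71 MPa = 25710000 Pa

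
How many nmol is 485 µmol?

485000 nmol

micro = 1e-6, nano = 1e-9; factor is 1e3.
485 × 1e3 = 485000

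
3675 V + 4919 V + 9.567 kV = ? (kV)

In kV:
  3675 V = 3675e-3 kV = 3.675
  4919 V = 4919e-3 kV = 4.919
  9.567 kV → 9.567
Sum: 3.675 + 4.919 + 9.567 = 18.161

18.161 kV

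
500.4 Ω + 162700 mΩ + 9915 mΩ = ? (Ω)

673.015 Ω

In Ω:
  500.4 Ω → 500.4
  162700 mΩ = 162700e-3 Ω = 162.7
  9915 mΩ = 9915e-3 Ω = 9.915
Sum: 500.4 + 162.7 + 9.915 = 673.015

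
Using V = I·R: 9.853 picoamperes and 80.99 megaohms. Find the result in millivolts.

0.79799447 millivolts

9.853 × 10⁻¹² × 80.99 × 10⁶ = 797.99447 × 10⁻⁶ V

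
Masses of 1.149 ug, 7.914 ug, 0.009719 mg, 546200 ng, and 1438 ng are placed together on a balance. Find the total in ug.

In ug:
  1.149 ug → 1.149
  7.914 ug → 7.914
  0.009719 mg = 0.009719e3 ug = 9.719
  546200 ng = 546200e-3 ug = 546.2
  1438 ng = 1438e-3 ug = 1.438
Sum: 1.149 + 7.914 + 9.719 + 546.2 + 1.438 = 566.42

566.42 ug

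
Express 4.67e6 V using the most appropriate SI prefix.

= 4.67e6 V; 1e6 is mega.

4.67 MV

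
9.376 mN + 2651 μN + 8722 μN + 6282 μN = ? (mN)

In mN:
  9.376 mN → 9.376
  2651 μN = 2651 × 10⁻³ mN = 2.651
  8722 μN = 8722 × 10⁻³ mN = 8.722
  6282 μN = 6282 × 10⁻³ mN = 6.282
Sum: 9.376 + 2.651 + 8.722 + 6.282 = 27.031

27.031 mN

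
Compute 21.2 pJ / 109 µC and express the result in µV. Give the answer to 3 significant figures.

(21.2e-12) / (109e-6) = 0.1945e-6 V

0.194 µV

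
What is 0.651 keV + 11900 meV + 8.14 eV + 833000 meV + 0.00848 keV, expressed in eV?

1512.52 eV

In eV:
  0.651 keV = 0.651e3 eV = 651
  11900 meV = 11900e-3 eV = 11.9
  8.14 eV → 8.14
  833000 meV = 833000e-3 eV = 833
  0.00848 keV = 0.00848e3 eV = 8.48
Sum: 651 + 11.9 + 8.14 + 833 + 8.48 = 1512.52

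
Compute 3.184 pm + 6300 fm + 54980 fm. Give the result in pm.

64.464 pm

In pm:
  3.184 pm → 3.184
  6300 fm = 6300e-3 pm = 6.3
  54980 fm = 54980e-3 pm = 54.98
Sum: 3.184 + 6.3 + 54.98 = 64.464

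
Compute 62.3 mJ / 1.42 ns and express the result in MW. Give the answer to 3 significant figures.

(62.3 × 10^-3) / (1.42 × 10^-9) = 43.873 × 10^6 W

43.9 MW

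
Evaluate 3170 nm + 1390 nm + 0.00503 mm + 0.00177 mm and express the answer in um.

In um:
  3170 nm = 3170 × 10⁻³ um = 3.17
  1390 nm = 1390 × 10⁻³ um = 1.39
  0.00503 mm = 0.00503 × 10³ um = 5.03
  0.00177 mm = 0.00177 × 10³ um = 1.77
Sum: 3.17 + 1.39 + 5.03 + 1.77 = 11.36

11.36 um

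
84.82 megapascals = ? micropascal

mega = 10^6, micro = 10^-6; factor is 10^12.
84.82 × 10^12 = 84820000000000

84820000000000 micropascals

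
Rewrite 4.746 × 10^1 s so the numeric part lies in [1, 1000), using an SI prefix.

47.46 s

= 47.46 s; mantissa already in [1, 1000).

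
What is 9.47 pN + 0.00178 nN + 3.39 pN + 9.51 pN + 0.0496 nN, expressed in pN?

In pN:
  9.47 pN → 9.47
  0.00178 nN = 0.00178 × 10^3 pN = 1.78
  3.39 pN → 3.39
  9.51 pN → 9.51
  0.0496 nN = 0.0496 × 10^3 pN = 49.6
Sum: 9.47 + 1.78 + 3.39 + 9.51 + 49.6 = 73.75

73.75 pN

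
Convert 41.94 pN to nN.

pico = 1e-12, nano = 1e-9; factor is 1e-3.
41.94 × 1e-3 = 0.04194

0.04194 nN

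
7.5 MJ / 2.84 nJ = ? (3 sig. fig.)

2640000000000000

(7.5 × 10^6) / (2.84 × 10^-9) = 2.641 × 10^15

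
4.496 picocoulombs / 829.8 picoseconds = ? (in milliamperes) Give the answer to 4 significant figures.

(4.496e-12) / (829.8e-12) = 0.00541817 A

5.418 milliamperes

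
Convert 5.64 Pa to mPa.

(no prefix) = 1e0, milli = 1e-3; factor is 1e3.
5.64 × 1e3 = 5640

5640 mPa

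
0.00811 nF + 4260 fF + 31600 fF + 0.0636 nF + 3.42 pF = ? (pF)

In pF:
  0.00811 nF = 0.00811e3 pF = 8.11
  4260 fF = 4260e-3 pF = 4.26
  31600 fF = 31600e-3 pF = 31.6
  0.0636 nF = 0.0636e3 pF = 63.6
  3.42 pF → 3.42
Sum: 8.11 + 4.26 + 31.6 + 63.6 + 3.42 = 110.99

110.99 pF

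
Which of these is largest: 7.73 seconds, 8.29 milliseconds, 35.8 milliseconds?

7.73 seconds = 7.73 seconds
8.29 milliseconds = 0.00829 seconds
35.8 milliseconds = 0.0358 seconds

7.73 seconds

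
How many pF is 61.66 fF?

0.06166 pF

femto = 10^-15, pico = 10^-12; factor is 10^-3.
61.66 × 10^-3 = 0.06166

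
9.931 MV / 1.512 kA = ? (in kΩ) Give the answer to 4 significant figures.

(9.931e6) / (1.512e3) = 6.56812e3 Ω

6.568 kΩ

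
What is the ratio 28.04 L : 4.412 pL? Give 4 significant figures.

(28.04) / (4.412 × 10⁻¹²) = 6.3554 × 10¹²

6355000000000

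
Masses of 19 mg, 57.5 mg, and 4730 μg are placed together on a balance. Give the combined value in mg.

In mg:
  19 mg → 19
  57.5 mg → 57.5
  4730 μg = 4730e-3 mg = 4.73
Sum: 19 + 57.5 + 4.73 = 81.23

81.23 mg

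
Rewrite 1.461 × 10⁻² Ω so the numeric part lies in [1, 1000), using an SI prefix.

= 14.61 × 10⁻³ Ω; 10⁻³ is milli.

14.61 mΩ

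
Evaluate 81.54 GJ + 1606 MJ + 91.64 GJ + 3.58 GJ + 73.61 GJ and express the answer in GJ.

251.976 GJ

In GJ:
  81.54 GJ → 81.54
  1606 MJ = 1606 × 10⁻³ GJ = 1.606
  91.64 GJ → 91.64
  3.58 GJ → 3.58
  73.61 GJ → 73.61
Sum: 81.54 + 1.606 + 91.64 + 3.58 + 73.61 = 251.976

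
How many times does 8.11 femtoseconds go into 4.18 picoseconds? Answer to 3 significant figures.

(4.18e-12) / (8.11e-15) = 0.5154e3

515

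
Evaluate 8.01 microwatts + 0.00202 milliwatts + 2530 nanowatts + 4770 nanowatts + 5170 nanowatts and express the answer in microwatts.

22.5 microwatts

In microwatts:
  8.01 microwatts → 8.01
  0.00202 milliwatts = 0.00202e3 microwatts = 2.02
  2530 nanowatts = 2530e-3 microwatts = 2.53
  4770 nanowatts = 4770e-3 microwatts = 4.77
  5170 nanowatts = 5170e-3 microwatts = 5.17
Sum: 8.01 + 2.02 + 2.53 + 4.77 + 5.17 = 22.5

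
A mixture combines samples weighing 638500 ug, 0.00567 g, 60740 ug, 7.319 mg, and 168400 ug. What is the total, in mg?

In mg:
  638500 ug = 638500 × 10^-3 mg = 638.5
  0.00567 g = 0.00567 × 10^3 mg = 5.67
  60740 ug = 60740 × 10^-3 mg = 60.74
  7.319 mg → 7.319
  168400 ug = 168400 × 10^-3 mg = 168.4
Sum: 638.5 + 5.67 + 60.74 + 7.319 + 168.4 = 880.629

880.629 mg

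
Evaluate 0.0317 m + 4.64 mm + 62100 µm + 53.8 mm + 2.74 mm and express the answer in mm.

154.98 mm

In mm:
  0.0317 m = 0.0317 × 10^3 mm = 31.7
  4.64 mm → 4.64
  62100 µm = 62100 × 10^-3 mm = 62.1
  53.8 mm → 53.8
  2.74 mm → 2.74
Sum: 31.7 + 4.64 + 62.1 + 53.8 + 2.74 = 154.98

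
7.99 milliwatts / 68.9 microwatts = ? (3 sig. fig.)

116

(7.99 × 10^-3) / (68.9 × 10^-6) = 0.116 × 10^3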